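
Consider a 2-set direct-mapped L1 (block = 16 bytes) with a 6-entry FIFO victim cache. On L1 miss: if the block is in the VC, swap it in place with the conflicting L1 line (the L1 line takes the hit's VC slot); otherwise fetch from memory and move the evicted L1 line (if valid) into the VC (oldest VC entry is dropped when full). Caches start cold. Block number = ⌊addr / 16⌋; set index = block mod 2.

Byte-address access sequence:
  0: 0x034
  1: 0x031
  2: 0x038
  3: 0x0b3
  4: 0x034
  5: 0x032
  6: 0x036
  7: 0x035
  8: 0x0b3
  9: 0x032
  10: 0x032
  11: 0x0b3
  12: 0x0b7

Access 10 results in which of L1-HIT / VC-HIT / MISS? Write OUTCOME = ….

  [0] addr=0x34 blk=3 s=1: MISS | VC []
  [1] addr=0x31 blk=3 s=1: L1-HIT | VC []
  [2] addr=0x38 blk=3 s=1: L1-HIT | VC []
  [3] addr=0xb3 blk=11 s=1: MISS | VC [3]
  [4] addr=0x34 blk=3 s=1: VC-HIT | VC [11]
  [5] addr=0x32 blk=3 s=1: L1-HIT | VC [11]
  [6] addr=0x36 blk=3 s=1: L1-HIT | VC [11]
  [7] addr=0x35 blk=3 s=1: L1-HIT | VC [11]
  [8] addr=0xb3 blk=11 s=1: VC-HIT | VC [3]
  [9] addr=0x32 blk=3 s=1: VC-HIT | VC [11]
  [10] addr=0x32 blk=3 s=1: L1-HIT | VC [11]
  [11] addr=0xb3 blk=11 s=1: VC-HIT | VC [3]
  [12] addr=0xb7 blk=11 s=1: L1-HIT | VC [3]

OUTCOME = L1-HIT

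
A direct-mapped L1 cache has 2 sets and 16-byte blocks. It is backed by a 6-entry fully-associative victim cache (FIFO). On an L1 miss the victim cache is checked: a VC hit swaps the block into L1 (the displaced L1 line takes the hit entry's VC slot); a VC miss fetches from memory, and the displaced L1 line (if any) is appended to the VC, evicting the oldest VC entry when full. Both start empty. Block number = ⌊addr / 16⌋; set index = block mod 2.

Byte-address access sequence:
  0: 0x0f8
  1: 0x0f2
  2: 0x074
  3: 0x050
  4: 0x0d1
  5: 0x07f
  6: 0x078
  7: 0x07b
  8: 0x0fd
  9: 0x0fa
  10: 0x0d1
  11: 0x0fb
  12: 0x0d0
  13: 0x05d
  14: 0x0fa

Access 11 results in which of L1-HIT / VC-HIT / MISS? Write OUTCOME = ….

OUTCOME = VC-HIT

0: 0xf8 (blk 15, set 1) → MISS  vc=[]
1: 0xf2 (blk 15, set 1) → L1-HIT  vc=[]
2: 0x74 (blk 7, set 1) → MISS  vc=[15]
3: 0x50 (blk 5, set 1) → MISS  vc=[15, 7]
4: 0xd1 (blk 13, set 1) → MISS  vc=[15, 7, 5]
5: 0x7f (blk 7, set 1) → VC-HIT  vc=[15, 13, 5]
6: 0x78 (blk 7, set 1) → L1-HIT  vc=[15, 13, 5]
7: 0x7b (blk 7, set 1) → L1-HIT  vc=[15, 13, 5]
8: 0xfd (blk 15, set 1) → VC-HIT  vc=[7, 13, 5]
9: 0xfa (blk 15, set 1) → L1-HIT  vc=[7, 13, 5]
10: 0xd1 (blk 13, set 1) → VC-HIT  vc=[7, 15, 5]
11: 0xfb (blk 15, set 1) → VC-HIT  vc=[7, 13, 5]
12: 0xd0 (blk 13, set 1) → VC-HIT  vc=[7, 15, 5]
13: 0x5d (blk 5, set 1) → VC-HIT  vc=[7, 15, 13]
14: 0xfa (blk 15, set 1) → VC-HIT  vc=[7, 5, 13]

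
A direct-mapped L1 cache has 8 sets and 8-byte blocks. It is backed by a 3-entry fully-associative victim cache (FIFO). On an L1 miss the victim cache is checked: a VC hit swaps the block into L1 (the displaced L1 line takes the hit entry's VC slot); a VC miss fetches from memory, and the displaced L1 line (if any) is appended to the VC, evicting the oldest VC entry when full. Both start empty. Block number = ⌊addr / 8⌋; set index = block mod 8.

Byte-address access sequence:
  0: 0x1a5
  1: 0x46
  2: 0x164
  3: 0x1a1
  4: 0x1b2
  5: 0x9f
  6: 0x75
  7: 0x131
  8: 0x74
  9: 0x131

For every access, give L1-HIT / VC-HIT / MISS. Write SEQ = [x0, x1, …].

SEQ = [MISS, MISS, MISS, VC-HIT, MISS, MISS, MISS, MISS, VC-HIT, VC-HIT]

0: 0x1a5 (blk 52, set 4) → MISS  vc=[]
1: 0x46 (blk 8, set 0) → MISS  vc=[]
2: 0x164 (blk 44, set 4) → MISS  vc=[52]
3: 0x1a1 (blk 52, set 4) → VC-HIT  vc=[44]
4: 0x1b2 (blk 54, set 6) → MISS  vc=[44]
5: 0x9f (blk 19, set 3) → MISS  vc=[44]
6: 0x75 (blk 14, set 6) → MISS  vc=[44, 54]
7: 0x131 (blk 38, set 6) → MISS  vc=[44, 54, 14]
8: 0x74 (blk 14, set 6) → VC-HIT  vc=[44, 54, 38]
9: 0x131 (blk 38, set 6) → VC-HIT  vc=[44, 54, 14]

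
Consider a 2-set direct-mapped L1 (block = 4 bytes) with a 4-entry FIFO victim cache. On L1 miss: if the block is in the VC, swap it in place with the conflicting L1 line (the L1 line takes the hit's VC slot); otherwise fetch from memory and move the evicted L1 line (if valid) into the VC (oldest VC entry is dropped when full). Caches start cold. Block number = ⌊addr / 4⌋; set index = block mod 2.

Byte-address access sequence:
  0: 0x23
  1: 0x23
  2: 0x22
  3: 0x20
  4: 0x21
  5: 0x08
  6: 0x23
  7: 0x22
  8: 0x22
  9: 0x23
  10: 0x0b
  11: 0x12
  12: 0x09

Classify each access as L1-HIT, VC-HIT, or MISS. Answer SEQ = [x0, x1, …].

  [0] addr=0x23 blk=8 s=0: MISS | VC []
  [1] addr=0x23 blk=8 s=0: L1-HIT | VC []
  [2] addr=0x22 blk=8 s=0: L1-HIT | VC []
  [3] addr=0x20 blk=8 s=0: L1-HIT | VC []
  [4] addr=0x21 blk=8 s=0: L1-HIT | VC []
  [5] addr=0x8 blk=2 s=0: MISS | VC [8]
  [6] addr=0x23 blk=8 s=0: VC-HIT | VC [2]
  [7] addr=0x22 blk=8 s=0: L1-HIT | VC [2]
  [8] addr=0x22 blk=8 s=0: L1-HIT | VC [2]
  [9] addr=0x23 blk=8 s=0: L1-HIT | VC [2]
  [10] addr=0xb blk=2 s=0: VC-HIT | VC [8]
  [11] addr=0x12 blk=4 s=0: MISS | VC [8, 2]
  [12] addr=0x9 blk=2 s=0: VC-HIT | VC [8, 4]

SEQ = [MISS, L1-HIT, L1-HIT, L1-HIT, L1-HIT, MISS, VC-HIT, L1-HIT, L1-HIT, L1-HIT, VC-HIT, MISS, VC-HIT]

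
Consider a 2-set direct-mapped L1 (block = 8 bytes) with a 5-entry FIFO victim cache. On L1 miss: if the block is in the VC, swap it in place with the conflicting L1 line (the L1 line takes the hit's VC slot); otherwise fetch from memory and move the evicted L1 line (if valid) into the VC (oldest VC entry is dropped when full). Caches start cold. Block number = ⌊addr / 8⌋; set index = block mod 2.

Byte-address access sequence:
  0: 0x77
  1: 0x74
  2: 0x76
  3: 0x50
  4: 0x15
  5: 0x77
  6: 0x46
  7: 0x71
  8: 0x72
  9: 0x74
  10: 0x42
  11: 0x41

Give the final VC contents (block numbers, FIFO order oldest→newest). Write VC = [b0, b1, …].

  [0] addr=0x77 blk=14 s=0: MISS | VC []
  [1] addr=0x74 blk=14 s=0: L1-HIT | VC []
  [2] addr=0x76 blk=14 s=0: L1-HIT | VC []
  [3] addr=0x50 blk=10 s=0: MISS | VC [14]
  [4] addr=0x15 blk=2 s=0: MISS | VC [14, 10]
  [5] addr=0x77 blk=14 s=0: VC-HIT | VC [2, 10]
  [6] addr=0x46 blk=8 s=0: MISS | VC [2, 10, 14]
  [7] addr=0x71 blk=14 s=0: VC-HIT | VC [2, 10, 8]
  [8] addr=0x72 blk=14 s=0: L1-HIT | VC [2, 10, 8]
  [9] addr=0x74 blk=14 s=0: L1-HIT | VC [2, 10, 8]
  [10] addr=0x42 blk=8 s=0: VC-HIT | VC [2, 10, 14]
  [11] addr=0x41 blk=8 s=0: L1-HIT | VC [2, 10, 14]

VC = [2, 10, 14]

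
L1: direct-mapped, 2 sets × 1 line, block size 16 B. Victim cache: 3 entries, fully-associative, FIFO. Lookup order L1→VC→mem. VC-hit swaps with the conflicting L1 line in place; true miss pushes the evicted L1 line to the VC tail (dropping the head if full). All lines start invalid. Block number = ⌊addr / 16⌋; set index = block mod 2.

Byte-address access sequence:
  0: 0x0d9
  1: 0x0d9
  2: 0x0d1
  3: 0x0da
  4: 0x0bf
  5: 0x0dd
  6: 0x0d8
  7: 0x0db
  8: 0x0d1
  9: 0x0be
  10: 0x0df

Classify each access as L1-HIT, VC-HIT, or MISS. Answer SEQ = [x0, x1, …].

SEQ = [MISS, L1-HIT, L1-HIT, L1-HIT, MISS, VC-HIT, L1-HIT, L1-HIT, L1-HIT, VC-HIT, VC-HIT]

0: 0xd9 (blk 13, set 1) → MISS  vc=[]
1: 0xd9 (blk 13, set 1) → L1-HIT  vc=[]
2: 0xd1 (blk 13, set 1) → L1-HIT  vc=[]
3: 0xda (blk 13, set 1) → L1-HIT  vc=[]
4: 0xbf (blk 11, set 1) → MISS  vc=[13]
5: 0xdd (blk 13, set 1) → VC-HIT  vc=[11]
6: 0xd8 (blk 13, set 1) → L1-HIT  vc=[11]
7: 0xdb (blk 13, set 1) → L1-HIT  vc=[11]
8: 0xd1 (blk 13, set 1) → L1-HIT  vc=[11]
9: 0xbe (blk 11, set 1) → VC-HIT  vc=[13]
10: 0xdf (blk 13, set 1) → VC-HIT  vc=[11]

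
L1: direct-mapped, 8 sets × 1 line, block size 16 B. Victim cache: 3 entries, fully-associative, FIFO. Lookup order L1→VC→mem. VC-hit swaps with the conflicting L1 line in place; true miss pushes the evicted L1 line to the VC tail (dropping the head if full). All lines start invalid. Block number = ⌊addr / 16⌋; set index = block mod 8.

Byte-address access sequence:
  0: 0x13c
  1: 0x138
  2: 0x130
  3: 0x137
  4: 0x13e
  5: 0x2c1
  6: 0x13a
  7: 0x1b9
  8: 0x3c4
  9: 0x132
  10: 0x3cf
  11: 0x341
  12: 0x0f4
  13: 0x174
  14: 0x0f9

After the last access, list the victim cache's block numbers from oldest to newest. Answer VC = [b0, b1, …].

VC = [44, 60, 23]

0: 0x13c (blk 19, set 3) → MISS  vc=[]
1: 0x138 (blk 19, set 3) → L1-HIT  vc=[]
2: 0x130 (blk 19, set 3) → L1-HIT  vc=[]
3: 0x137 (blk 19, set 3) → L1-HIT  vc=[]
4: 0x13e (blk 19, set 3) → L1-HIT  vc=[]
5: 0x2c1 (blk 44, set 4) → MISS  vc=[]
6: 0x13a (blk 19, set 3) → L1-HIT  vc=[]
7: 0x1b9 (blk 27, set 3) → MISS  vc=[19]
8: 0x3c4 (blk 60, set 4) → MISS  vc=[19, 44]
9: 0x132 (blk 19, set 3) → VC-HIT  vc=[27, 44]
10: 0x3cf (blk 60, set 4) → L1-HIT  vc=[27, 44]
11: 0x341 (blk 52, set 4) → MISS  vc=[27, 44, 60]
12: 0xf4 (blk 15, set 7) → MISS  vc=[27, 44, 60]
13: 0x174 (blk 23, set 7) → MISS  vc=[44, 60, 15]
14: 0xf9 (blk 15, set 7) → VC-HIT  vc=[44, 60, 23]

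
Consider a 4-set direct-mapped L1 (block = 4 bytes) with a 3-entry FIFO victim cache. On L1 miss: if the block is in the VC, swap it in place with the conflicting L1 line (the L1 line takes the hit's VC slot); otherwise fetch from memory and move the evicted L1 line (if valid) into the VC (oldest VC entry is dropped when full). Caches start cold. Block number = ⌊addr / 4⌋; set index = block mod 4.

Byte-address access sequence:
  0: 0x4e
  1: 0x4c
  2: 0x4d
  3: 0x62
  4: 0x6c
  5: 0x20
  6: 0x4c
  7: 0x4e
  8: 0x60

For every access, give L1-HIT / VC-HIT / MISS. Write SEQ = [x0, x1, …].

SEQ = [MISS, L1-HIT, L1-HIT, MISS, MISS, MISS, VC-HIT, L1-HIT, VC-HIT]

  [0] addr=0x4e blk=19 s=3: MISS | VC []
  [1] addr=0x4c blk=19 s=3: L1-HIT | VC []
  [2] addr=0x4d blk=19 s=3: L1-HIT | VC []
  [3] addr=0x62 blk=24 s=0: MISS | VC []
  [4] addr=0x6c blk=27 s=3: MISS | VC [19]
  [5] addr=0x20 blk=8 s=0: MISS | VC [19, 24]
  [6] addr=0x4c blk=19 s=3: VC-HIT | VC [27, 24]
  [7] addr=0x4e blk=19 s=3: L1-HIT | VC [27, 24]
  [8] addr=0x60 blk=24 s=0: VC-HIT | VC [27, 8]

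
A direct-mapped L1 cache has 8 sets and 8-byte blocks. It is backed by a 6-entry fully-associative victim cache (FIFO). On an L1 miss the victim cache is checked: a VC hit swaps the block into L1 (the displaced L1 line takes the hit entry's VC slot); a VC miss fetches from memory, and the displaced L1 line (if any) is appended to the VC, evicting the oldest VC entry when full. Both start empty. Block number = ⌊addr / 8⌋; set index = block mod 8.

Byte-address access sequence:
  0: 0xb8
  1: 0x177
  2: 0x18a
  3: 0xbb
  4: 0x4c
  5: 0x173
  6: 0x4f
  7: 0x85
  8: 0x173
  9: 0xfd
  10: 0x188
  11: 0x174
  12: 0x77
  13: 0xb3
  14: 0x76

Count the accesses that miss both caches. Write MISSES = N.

MISSES = 8

#0 0xb8→b23/s7 MISS; vc=[]
#1 0x177→b46/s6 MISS; vc=[]
#2 0x18a→b49/s1 MISS; vc=[]
#3 0xbb→b23/s7 L1-HIT; vc=[]
#4 0x4c→b9/s1 MISS; vc=[49]
#5 0x173→b46/s6 L1-HIT; vc=[49]
#6 0x4f→b9/s1 L1-HIT; vc=[49]
#7 0x85→b16/s0 MISS; vc=[49]
#8 0x173→b46/s6 L1-HIT; vc=[49]
#9 0xfd→b31/s7 MISS; vc=[49,23]
#10 0x188→b49/s1 VC-HIT; vc=[9,23]
#11 0x174→b46/s6 L1-HIT; vc=[9,23]
#12 0x77→b14/s6 MISS; vc=[9,23,46]
#13 0xb3→b22/s6 MISS; vc=[9,23,46,14]
#14 0x76→b14/s6 VC-HIT; vc=[9,23,46,22]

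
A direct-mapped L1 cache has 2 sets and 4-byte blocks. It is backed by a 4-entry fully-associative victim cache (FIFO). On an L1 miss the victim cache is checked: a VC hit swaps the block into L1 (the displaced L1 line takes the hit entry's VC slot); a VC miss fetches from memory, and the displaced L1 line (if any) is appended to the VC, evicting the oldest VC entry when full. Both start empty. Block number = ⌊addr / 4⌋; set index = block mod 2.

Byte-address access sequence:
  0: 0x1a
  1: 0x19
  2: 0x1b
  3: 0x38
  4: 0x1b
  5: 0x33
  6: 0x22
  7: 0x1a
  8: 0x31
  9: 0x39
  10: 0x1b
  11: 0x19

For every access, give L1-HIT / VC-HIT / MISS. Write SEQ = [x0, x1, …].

  [0] addr=0x1a blk=6 s=0: MISS | VC []
  [1] addr=0x19 blk=6 s=0: L1-HIT | VC []
  [2] addr=0x1b blk=6 s=0: L1-HIT | VC []
  [3] addr=0x38 blk=14 s=0: MISS | VC [6]
  [4] addr=0x1b blk=6 s=0: VC-HIT | VC [14]
  [5] addr=0x33 blk=12 s=0: MISS | VC [14, 6]
  [6] addr=0x22 blk=8 s=0: MISS | VC [14, 6, 12]
  [7] addr=0x1a blk=6 s=0: VC-HIT | VC [14, 8, 12]
  [8] addr=0x31 blk=12 s=0: VC-HIT | VC [14, 8, 6]
  [9] addr=0x39 blk=14 s=0: VC-HIT | VC [12, 8, 6]
  [10] addr=0x1b blk=6 s=0: VC-HIT | VC [12, 8, 14]
  [11] addr=0x19 blk=6 s=0: L1-HIT | VC [12, 8, 14]

SEQ = [MISS, L1-HIT, L1-HIT, MISS, VC-HIT, MISS, MISS, VC-HIT, VC-HIT, VC-HIT, VC-HIT, L1-HIT]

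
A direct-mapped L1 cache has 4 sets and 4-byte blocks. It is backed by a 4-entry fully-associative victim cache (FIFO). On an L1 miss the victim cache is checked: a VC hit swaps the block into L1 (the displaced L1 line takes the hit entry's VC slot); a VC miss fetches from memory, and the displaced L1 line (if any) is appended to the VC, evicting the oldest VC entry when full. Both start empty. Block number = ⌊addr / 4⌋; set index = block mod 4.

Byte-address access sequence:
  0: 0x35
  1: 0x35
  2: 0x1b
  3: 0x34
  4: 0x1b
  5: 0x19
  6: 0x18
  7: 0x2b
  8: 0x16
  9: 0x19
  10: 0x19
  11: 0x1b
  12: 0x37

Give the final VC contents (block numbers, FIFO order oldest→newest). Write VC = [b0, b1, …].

VC = [10, 5]

0: 0x35 (blk 13, set 1) → MISS  vc=[]
1: 0x35 (blk 13, set 1) → L1-HIT  vc=[]
2: 0x1b (blk 6, set 2) → MISS  vc=[]
3: 0x34 (blk 13, set 1) → L1-HIT  vc=[]
4: 0x1b (blk 6, set 2) → L1-HIT  vc=[]
5: 0x19 (blk 6, set 2) → L1-HIT  vc=[]
6: 0x18 (blk 6, set 2) → L1-HIT  vc=[]
7: 0x2b (blk 10, set 2) → MISS  vc=[6]
8: 0x16 (blk 5, set 1) → MISS  vc=[6, 13]
9: 0x19 (blk 6, set 2) → VC-HIT  vc=[10, 13]
10: 0x19 (blk 6, set 2) → L1-HIT  vc=[10, 13]
11: 0x1b (blk 6, set 2) → L1-HIT  vc=[10, 13]
12: 0x37 (blk 13, set 1) → VC-HIT  vc=[10, 5]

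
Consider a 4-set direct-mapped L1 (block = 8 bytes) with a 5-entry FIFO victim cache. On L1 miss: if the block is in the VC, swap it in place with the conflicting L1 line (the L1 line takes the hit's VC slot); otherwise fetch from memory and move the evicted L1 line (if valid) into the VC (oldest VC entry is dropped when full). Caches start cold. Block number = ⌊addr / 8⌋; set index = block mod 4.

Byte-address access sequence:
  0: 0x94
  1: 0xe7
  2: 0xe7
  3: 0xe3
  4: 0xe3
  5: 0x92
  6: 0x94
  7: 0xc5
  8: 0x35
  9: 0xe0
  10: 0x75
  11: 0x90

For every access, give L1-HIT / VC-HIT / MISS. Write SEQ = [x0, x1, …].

SEQ = [MISS, MISS, L1-HIT, L1-HIT, L1-HIT, L1-HIT, L1-HIT, MISS, MISS, VC-HIT, MISS, VC-HIT]

  [0] addr=0x94 blk=18 s=2: MISS | VC []
  [1] addr=0xe7 blk=28 s=0: MISS | VC []
  [2] addr=0xe7 blk=28 s=0: L1-HIT | VC []
  [3] addr=0xe3 blk=28 s=0: L1-HIT | VC []
  [4] addr=0xe3 blk=28 s=0: L1-HIT | VC []
  [5] addr=0x92 blk=18 s=2: L1-HIT | VC []
  [6] addr=0x94 blk=18 s=2: L1-HIT | VC []
  [7] addr=0xc5 blk=24 s=0: MISS | VC [28]
  [8] addr=0x35 blk=6 s=2: MISS | VC [28, 18]
  [9] addr=0xe0 blk=28 s=0: VC-HIT | VC [24, 18]
  [10] addr=0x75 blk=14 s=2: MISS | VC [24, 18, 6]
  [11] addr=0x90 blk=18 s=2: VC-HIT | VC [24, 14, 6]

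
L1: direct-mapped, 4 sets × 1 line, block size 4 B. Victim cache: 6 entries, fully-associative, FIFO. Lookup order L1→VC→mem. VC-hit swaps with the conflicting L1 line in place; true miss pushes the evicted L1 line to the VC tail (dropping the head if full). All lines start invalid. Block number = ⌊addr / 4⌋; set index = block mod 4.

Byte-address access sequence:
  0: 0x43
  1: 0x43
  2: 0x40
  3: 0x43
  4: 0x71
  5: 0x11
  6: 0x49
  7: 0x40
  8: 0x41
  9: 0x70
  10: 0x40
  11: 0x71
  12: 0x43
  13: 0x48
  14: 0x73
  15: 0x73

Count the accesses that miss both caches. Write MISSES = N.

MISSES = 4

  [0] addr=0x43 blk=16 s=0: MISS | VC []
  [1] addr=0x43 blk=16 s=0: L1-HIT | VC []
  [2] addr=0x40 blk=16 s=0: L1-HIT | VC []
  [3] addr=0x43 blk=16 s=0: L1-HIT | VC []
  [4] addr=0x71 blk=28 s=0: MISS | VC [16]
  [5] addr=0x11 blk=4 s=0: MISS | VC [16, 28]
  [6] addr=0x49 blk=18 s=2: MISS | VC [16, 28]
  [7] addr=0x40 blk=16 s=0: VC-HIT | VC [4, 28]
  [8] addr=0x41 blk=16 s=0: L1-HIT | VC [4, 28]
  [9] addr=0x70 blk=28 s=0: VC-HIT | VC [4, 16]
  [10] addr=0x40 blk=16 s=0: VC-HIT | VC [4, 28]
  [11] addr=0x71 blk=28 s=0: VC-HIT | VC [4, 16]
  [12] addr=0x43 blk=16 s=0: VC-HIT | VC [4, 28]
  [13] addr=0x48 blk=18 s=2: L1-HIT | VC [4, 28]
  [14] addr=0x73 blk=28 s=0: VC-HIT | VC [4, 16]
  [15] addr=0x73 blk=28 s=0: L1-HIT | VC [4, 16]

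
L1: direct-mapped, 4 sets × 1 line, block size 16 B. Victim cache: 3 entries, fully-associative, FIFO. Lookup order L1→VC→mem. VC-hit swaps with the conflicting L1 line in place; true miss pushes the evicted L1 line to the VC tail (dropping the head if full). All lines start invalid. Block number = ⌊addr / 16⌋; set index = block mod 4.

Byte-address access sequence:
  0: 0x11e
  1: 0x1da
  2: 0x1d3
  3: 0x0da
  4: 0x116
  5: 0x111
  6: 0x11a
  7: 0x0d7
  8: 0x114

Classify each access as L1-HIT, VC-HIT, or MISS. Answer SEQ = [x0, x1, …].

  [0] addr=0x11e blk=17 s=1: MISS | VC []
  [1] addr=0x1da blk=29 s=1: MISS | VC [17]
  [2] addr=0x1d3 blk=29 s=1: L1-HIT | VC [17]
  [3] addr=0xda blk=13 s=1: MISS | VC [17, 29]
  [4] addr=0x116 blk=17 s=1: VC-HIT | VC [13, 29]
  [5] addr=0x111 blk=17 s=1: L1-HIT | VC [13, 29]
  [6] addr=0x11a blk=17 s=1: L1-HIT | VC [13, 29]
  [7] addr=0xd7 blk=13 s=1: VC-HIT | VC [17, 29]
  [8] addr=0x114 blk=17 s=1: VC-HIT | VC [13, 29]

SEQ = [MISS, MISS, L1-HIT, MISS, VC-HIT, L1-HIT, L1-HIT, VC-HIT, VC-HIT]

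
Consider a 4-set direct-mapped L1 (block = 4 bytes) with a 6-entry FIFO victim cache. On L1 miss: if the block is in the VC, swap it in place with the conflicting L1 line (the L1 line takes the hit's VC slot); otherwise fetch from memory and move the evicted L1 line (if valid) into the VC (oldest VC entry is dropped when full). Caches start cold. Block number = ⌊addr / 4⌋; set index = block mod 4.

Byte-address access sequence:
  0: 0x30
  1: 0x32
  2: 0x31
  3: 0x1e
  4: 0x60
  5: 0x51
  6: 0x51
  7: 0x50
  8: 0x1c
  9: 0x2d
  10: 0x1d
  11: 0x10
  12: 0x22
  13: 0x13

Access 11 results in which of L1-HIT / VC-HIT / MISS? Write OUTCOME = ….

OUTCOME = MISS

0: 0x30 (blk 12, set 0) → MISS  vc=[]
1: 0x32 (blk 12, set 0) → L1-HIT  vc=[]
2: 0x31 (blk 12, set 0) → L1-HIT  vc=[]
3: 0x1e (blk 7, set 3) → MISS  vc=[]
4: 0x60 (blk 24, set 0) → MISS  vc=[12]
5: 0x51 (blk 20, set 0) → MISS  vc=[12, 24]
6: 0x51 (blk 20, set 0) → L1-HIT  vc=[12, 24]
7: 0x50 (blk 20, set 0) → L1-HIT  vc=[12, 24]
8: 0x1c (blk 7, set 3) → L1-HIT  vc=[12, 24]
9: 0x2d (blk 11, set 3) → MISS  vc=[12, 24, 7]
10: 0x1d (blk 7, set 3) → VC-HIT  vc=[12, 24, 11]
11: 0x10 (blk 4, set 0) → MISS  vc=[12, 24, 11, 20]
12: 0x22 (blk 8, set 0) → MISS  vc=[12, 24, 11, 20, 4]
13: 0x13 (blk 4, set 0) → VC-HIT  vc=[12, 24, 11, 20, 8]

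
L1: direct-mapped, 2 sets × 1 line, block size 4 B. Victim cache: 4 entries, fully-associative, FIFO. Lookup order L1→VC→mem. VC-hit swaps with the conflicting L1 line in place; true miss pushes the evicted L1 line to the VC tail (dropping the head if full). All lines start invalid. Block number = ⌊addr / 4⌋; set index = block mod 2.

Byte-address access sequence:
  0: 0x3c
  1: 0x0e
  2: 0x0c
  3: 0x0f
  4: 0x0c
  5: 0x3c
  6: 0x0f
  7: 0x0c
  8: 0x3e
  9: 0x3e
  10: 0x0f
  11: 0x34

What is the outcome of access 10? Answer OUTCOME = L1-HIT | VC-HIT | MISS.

#0 0x3c→b15/s1 MISS; vc=[]
#1 0xe→b3/s1 MISS; vc=[15]
#2 0xc→b3/s1 L1-HIT; vc=[15]
#3 0xf→b3/s1 L1-HIT; vc=[15]
#4 0xc→b3/s1 L1-HIT; vc=[15]
#5 0x3c→b15/s1 VC-HIT; vc=[3]
#6 0xf→b3/s1 VC-HIT; vc=[15]
#7 0xc→b3/s1 L1-HIT; vc=[15]
#8 0x3e→b15/s1 VC-HIT; vc=[3]
#9 0x3e→b15/s1 L1-HIT; vc=[3]
#10 0xf→b3/s1 VC-HIT; vc=[15]
#11 0x34→b13/s1 MISS; vc=[15,3]

OUTCOME = VC-HIT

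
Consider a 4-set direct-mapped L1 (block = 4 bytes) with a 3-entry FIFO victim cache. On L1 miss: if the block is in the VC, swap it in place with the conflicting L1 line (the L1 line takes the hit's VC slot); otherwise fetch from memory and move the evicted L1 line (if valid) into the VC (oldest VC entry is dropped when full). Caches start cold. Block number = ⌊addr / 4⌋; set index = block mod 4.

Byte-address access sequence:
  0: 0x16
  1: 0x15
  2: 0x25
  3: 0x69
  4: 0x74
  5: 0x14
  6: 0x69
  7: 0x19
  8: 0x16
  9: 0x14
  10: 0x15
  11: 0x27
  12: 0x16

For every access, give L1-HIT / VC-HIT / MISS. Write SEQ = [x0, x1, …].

0: 0x16 (blk 5, set 1) → MISS  vc=[]
1: 0x15 (blk 5, set 1) → L1-HIT  vc=[]
2: 0x25 (blk 9, set 1) → MISS  vc=[5]
3: 0x69 (blk 26, set 2) → MISS  vc=[5]
4: 0x74 (blk 29, set 1) → MISS  vc=[5, 9]
5: 0x14 (blk 5, set 1) → VC-HIT  vc=[29, 9]
6: 0x69 (blk 26, set 2) → L1-HIT  vc=[29, 9]
7: 0x19 (blk 6, set 2) → MISS  vc=[29, 9, 26]
8: 0x16 (blk 5, set 1) → L1-HIT  vc=[29, 9, 26]
9: 0x14 (blk 5, set 1) → L1-HIT  vc=[29, 9, 26]
10: 0x15 (blk 5, set 1) → L1-HIT  vc=[29, 9, 26]
11: 0x27 (blk 9, set 1) → VC-HIT  vc=[29, 5, 26]
12: 0x16 (blk 5, set 1) → VC-HIT  vc=[29, 9, 26]

SEQ = [MISS, L1-HIT, MISS, MISS, MISS, VC-HIT, L1-HIT, MISS, L1-HIT, L1-HIT, L1-HIT, VC-HIT, VC-HIT]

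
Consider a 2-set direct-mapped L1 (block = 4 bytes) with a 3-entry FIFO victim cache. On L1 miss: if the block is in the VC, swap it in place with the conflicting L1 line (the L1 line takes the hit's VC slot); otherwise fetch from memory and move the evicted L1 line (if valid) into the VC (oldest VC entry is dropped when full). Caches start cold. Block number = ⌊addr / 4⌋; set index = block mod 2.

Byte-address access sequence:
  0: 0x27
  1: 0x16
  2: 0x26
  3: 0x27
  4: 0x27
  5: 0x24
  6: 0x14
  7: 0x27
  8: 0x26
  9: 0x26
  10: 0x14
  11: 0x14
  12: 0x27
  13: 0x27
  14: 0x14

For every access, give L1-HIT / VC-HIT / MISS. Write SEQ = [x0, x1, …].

#0 0x27→b9/s1 MISS; vc=[]
#1 0x16→b5/s1 MISS; vc=[9]
#2 0x26→b9/s1 VC-HIT; vc=[5]
#3 0x27→b9/s1 L1-HIT; vc=[5]
#4 0x27→b9/s1 L1-HIT; vc=[5]
#5 0x24→b9/s1 L1-HIT; vc=[5]
#6 0x14→b5/s1 VC-HIT; vc=[9]
#7 0x27→b9/s1 VC-HIT; vc=[5]
#8 0x26→b9/s1 L1-HIT; vc=[5]
#9 0x26→b9/s1 L1-HIT; vc=[5]
#10 0x14→b5/s1 VC-HIT; vc=[9]
#11 0x14→b5/s1 L1-HIT; vc=[9]
#12 0x27→b9/s1 VC-HIT; vc=[5]
#13 0x27→b9/s1 L1-HIT; vc=[5]
#14 0x14→b5/s1 VC-HIT; vc=[9]

SEQ = [MISS, MISS, VC-HIT, L1-HIT, L1-HIT, L1-HIT, VC-HIT, VC-HIT, L1-HIT, L1-HIT, VC-HIT, L1-HIT, VC-HIT, L1-HIT, VC-HIT]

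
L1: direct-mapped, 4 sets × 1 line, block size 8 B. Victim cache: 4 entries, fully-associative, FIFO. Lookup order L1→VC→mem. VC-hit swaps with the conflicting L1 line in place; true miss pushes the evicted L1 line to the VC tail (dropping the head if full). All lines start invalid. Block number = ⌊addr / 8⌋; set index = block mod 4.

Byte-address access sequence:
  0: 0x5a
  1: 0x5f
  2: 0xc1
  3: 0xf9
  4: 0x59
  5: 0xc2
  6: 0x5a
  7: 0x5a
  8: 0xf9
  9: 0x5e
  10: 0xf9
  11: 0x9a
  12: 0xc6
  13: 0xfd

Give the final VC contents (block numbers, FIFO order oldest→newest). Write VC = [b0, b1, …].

VC = [11, 19]

#0 0x5a→b11/s3 MISS; vc=[]
#1 0x5f→b11/s3 L1-HIT; vc=[]
#2 0xc1→b24/s0 MISS; vc=[]
#3 0xf9→b31/s3 MISS; vc=[11]
#4 0x59→b11/s3 VC-HIT; vc=[31]
#5 0xc2→b24/s0 L1-HIT; vc=[31]
#6 0x5a→b11/s3 L1-HIT; vc=[31]
#7 0x5a→b11/s3 L1-HIT; vc=[31]
#8 0xf9→b31/s3 VC-HIT; vc=[11]
#9 0x5e→b11/s3 VC-HIT; vc=[31]
#10 0xf9→b31/s3 VC-HIT; vc=[11]
#11 0x9a→b19/s3 MISS; vc=[11,31]
#12 0xc6→b24/s0 L1-HIT; vc=[11,31]
#13 0xfd→b31/s3 VC-HIT; vc=[11,19]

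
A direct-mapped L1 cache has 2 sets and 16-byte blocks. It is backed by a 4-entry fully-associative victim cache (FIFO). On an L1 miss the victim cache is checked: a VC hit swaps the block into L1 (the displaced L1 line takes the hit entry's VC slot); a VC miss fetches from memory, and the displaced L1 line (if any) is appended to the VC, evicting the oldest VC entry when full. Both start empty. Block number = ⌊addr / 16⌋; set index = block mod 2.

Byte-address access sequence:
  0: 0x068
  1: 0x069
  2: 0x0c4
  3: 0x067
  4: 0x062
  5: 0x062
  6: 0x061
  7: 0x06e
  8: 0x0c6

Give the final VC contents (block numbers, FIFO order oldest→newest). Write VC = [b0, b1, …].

#0 0x68→b6/s0 MISS; vc=[]
#1 0x69→b6/s0 L1-HIT; vc=[]
#2 0xc4→b12/s0 MISS; vc=[6]
#3 0x67→b6/s0 VC-HIT; vc=[12]
#4 0x62→b6/s0 L1-HIT; vc=[12]
#5 0x62→b6/s0 L1-HIT; vc=[12]
#6 0x61→b6/s0 L1-HIT; vc=[12]
#7 0x6e→b6/s0 L1-HIT; vc=[12]
#8 0xc6→b12/s0 VC-HIT; vc=[6]

VC = [6]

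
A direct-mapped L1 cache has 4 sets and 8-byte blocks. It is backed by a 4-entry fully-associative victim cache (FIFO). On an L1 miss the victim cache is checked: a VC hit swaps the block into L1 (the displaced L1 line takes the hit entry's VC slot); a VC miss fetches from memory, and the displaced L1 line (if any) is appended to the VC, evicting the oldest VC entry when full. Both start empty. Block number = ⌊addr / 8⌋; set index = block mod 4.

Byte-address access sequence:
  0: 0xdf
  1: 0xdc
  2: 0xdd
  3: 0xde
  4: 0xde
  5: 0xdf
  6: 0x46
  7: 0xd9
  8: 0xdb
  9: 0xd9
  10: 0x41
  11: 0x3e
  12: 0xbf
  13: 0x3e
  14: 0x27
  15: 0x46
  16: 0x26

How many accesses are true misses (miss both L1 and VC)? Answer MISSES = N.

MISSES = 5

0: 0xdf (blk 27, set 3) → MISS  vc=[]
1: 0xdc (blk 27, set 3) → L1-HIT  vc=[]
2: 0xdd (blk 27, set 3) → L1-HIT  vc=[]
3: 0xde (blk 27, set 3) → L1-HIT  vc=[]
4: 0xde (blk 27, set 3) → L1-HIT  vc=[]
5: 0xdf (blk 27, set 3) → L1-HIT  vc=[]
6: 0x46 (blk 8, set 0) → MISS  vc=[]
7: 0xd9 (blk 27, set 3) → L1-HIT  vc=[]
8: 0xdb (blk 27, set 3) → L1-HIT  vc=[]
9: 0xd9 (blk 27, set 3) → L1-HIT  vc=[]
10: 0x41 (blk 8, set 0) → L1-HIT  vc=[]
11: 0x3e (blk 7, set 3) → MISS  vc=[27]
12: 0xbf (blk 23, set 3) → MISS  vc=[27, 7]
13: 0x3e (blk 7, set 3) → VC-HIT  vc=[27, 23]
14: 0x27 (blk 4, set 0) → MISS  vc=[27, 23, 8]
15: 0x46 (blk 8, set 0) → VC-HIT  vc=[27, 23, 4]
16: 0x26 (blk 4, set 0) → VC-HIT  vc=[27, 23, 8]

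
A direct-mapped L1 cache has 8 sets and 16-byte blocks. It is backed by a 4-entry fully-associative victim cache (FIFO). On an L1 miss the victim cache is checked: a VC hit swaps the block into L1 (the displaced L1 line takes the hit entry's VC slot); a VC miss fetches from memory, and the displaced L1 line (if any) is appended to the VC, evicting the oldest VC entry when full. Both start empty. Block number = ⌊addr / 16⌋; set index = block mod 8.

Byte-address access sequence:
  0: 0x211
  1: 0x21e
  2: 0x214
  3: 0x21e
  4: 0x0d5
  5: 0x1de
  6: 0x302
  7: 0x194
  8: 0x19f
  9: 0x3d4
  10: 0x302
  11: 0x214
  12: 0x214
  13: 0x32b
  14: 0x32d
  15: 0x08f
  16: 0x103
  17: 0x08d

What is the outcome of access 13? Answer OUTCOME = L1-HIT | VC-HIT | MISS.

OUTCOME = MISS

0: 0x211 (blk 33, set 1) → MISS  vc=[]
1: 0x21e (blk 33, set 1) → L1-HIT  vc=[]
2: 0x214 (blk 33, set 1) → L1-HIT  vc=[]
3: 0x21e (blk 33, set 1) → L1-HIT  vc=[]
4: 0xd5 (blk 13, set 5) → MISS  vc=[]
5: 0x1de (blk 29, set 5) → MISS  vc=[13]
6: 0x302 (blk 48, set 0) → MISS  vc=[13]
7: 0x194 (blk 25, set 1) → MISS  vc=[13, 33]
8: 0x19f (blk 25, set 1) → L1-HIT  vc=[13, 33]
9: 0x3d4 (blk 61, set 5) → MISS  vc=[13, 33, 29]
10: 0x302 (blk 48, set 0) → L1-HIT  vc=[13, 33, 29]
11: 0x214 (blk 33, set 1) → VC-HIT  vc=[13, 25, 29]
12: 0x214 (blk 33, set 1) → L1-HIT  vc=[13, 25, 29]
13: 0x32b (blk 50, set 2) → MISS  vc=[13, 25, 29]
14: 0x32d (blk 50, set 2) → L1-HIT  vc=[13, 25, 29]
15: 0x8f (blk 8, set 0) → MISS  vc=[13, 25, 29, 48]
16: 0x103 (blk 16, set 0) → MISS  vc=[25, 29, 48, 8]
17: 0x8d (blk 8, set 0) → VC-HIT  vc=[25, 29, 48, 16]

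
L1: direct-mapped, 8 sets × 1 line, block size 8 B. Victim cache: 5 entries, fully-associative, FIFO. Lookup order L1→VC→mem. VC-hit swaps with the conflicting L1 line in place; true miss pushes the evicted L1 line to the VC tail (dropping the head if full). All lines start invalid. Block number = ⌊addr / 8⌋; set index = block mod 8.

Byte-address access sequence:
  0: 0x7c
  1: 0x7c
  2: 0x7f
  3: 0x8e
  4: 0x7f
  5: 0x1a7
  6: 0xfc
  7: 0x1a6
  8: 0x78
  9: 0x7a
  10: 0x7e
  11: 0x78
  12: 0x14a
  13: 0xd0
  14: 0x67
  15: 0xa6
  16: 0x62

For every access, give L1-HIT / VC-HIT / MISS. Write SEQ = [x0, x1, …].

SEQ = [MISS, L1-HIT, L1-HIT, MISS, L1-HIT, MISS, MISS, L1-HIT, VC-HIT, L1-HIT, L1-HIT, L1-HIT, MISS, MISS, MISS, MISS, VC-HIT]

  [0] addr=0x7c blk=15 s=7: MISS | VC []
  [1] addr=0x7c blk=15 s=7: L1-HIT | VC []
  [2] addr=0x7f blk=15 s=7: L1-HIT | VC []
  [3] addr=0x8e blk=17 s=1: MISS | VC []
  [4] addr=0x7f blk=15 s=7: L1-HIT | VC []
  [5] addr=0x1a7 blk=52 s=4: MISS | VC []
  [6] addr=0xfc blk=31 s=7: MISS | VC [15]
  [7] addr=0x1a6 blk=52 s=4: L1-HIT | VC [15]
  [8] addr=0x78 blk=15 s=7: VC-HIT | VC [31]
  [9] addr=0x7a blk=15 s=7: L1-HIT | VC [31]
  [10] addr=0x7e blk=15 s=7: L1-HIT | VC [31]
  [11] addr=0x78 blk=15 s=7: L1-HIT | VC [31]
  [12] addr=0x14a blk=41 s=1: MISS | VC [31, 17]
  [13] addr=0xd0 blk=26 s=2: MISS | VC [31, 17]
  [14] addr=0x67 blk=12 s=4: MISS | VC [31, 17, 52]
  [15] addr=0xa6 blk=20 s=4: MISS | VC [31, 17, 52, 12]
  [16] addr=0x62 blk=12 s=4: VC-HIT | VC [31, 17, 52, 20]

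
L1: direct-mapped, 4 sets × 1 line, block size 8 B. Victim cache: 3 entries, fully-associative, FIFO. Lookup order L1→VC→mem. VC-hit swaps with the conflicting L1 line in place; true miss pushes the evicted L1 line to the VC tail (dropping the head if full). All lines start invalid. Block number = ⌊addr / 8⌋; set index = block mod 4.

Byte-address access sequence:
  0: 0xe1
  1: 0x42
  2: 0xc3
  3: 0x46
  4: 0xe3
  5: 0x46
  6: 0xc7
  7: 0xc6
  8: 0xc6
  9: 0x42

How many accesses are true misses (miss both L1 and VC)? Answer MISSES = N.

#0 0xe1→b28/s0 MISS; vc=[]
#1 0x42→b8/s0 MISS; vc=[28]
#2 0xc3→b24/s0 MISS; vc=[28,8]
#3 0x46→b8/s0 VC-HIT; vc=[28,24]
#4 0xe3→b28/s0 VC-HIT; vc=[8,24]
#5 0x46→b8/s0 VC-HIT; vc=[28,24]
#6 0xc7→b24/s0 VC-HIT; vc=[28,8]
#7 0xc6→b24/s0 L1-HIT; vc=[28,8]
#8 0xc6→b24/s0 L1-HIT; vc=[28,8]
#9 0x42→b8/s0 VC-HIT; vc=[28,24]

MISSES = 3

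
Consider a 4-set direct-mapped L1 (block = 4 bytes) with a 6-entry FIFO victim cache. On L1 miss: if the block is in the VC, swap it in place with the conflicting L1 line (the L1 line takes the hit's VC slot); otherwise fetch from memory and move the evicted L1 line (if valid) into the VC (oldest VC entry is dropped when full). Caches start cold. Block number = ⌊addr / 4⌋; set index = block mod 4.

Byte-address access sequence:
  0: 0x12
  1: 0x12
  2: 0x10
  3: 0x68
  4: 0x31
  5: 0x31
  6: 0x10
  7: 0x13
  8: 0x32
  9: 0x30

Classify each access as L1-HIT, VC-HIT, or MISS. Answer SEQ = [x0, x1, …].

  [0] addr=0x12 blk=4 s=0: MISS | VC []
  [1] addr=0x12 blk=4 s=0: L1-HIT | VC []
  [2] addr=0x10 blk=4 s=0: L1-HIT | VC []
  [3] addr=0x68 blk=26 s=2: MISS | VC []
  [4] addr=0x31 blk=12 s=0: MISS | VC [4]
  [5] addr=0x31 blk=12 s=0: L1-HIT | VC [4]
  [6] addr=0x10 blk=4 s=0: VC-HIT | VC [12]
  [7] addr=0x13 blk=4 s=0: L1-HIT | VC [12]
  [8] addr=0x32 blk=12 s=0: VC-HIT | VC [4]
  [9] addr=0x30 blk=12 s=0: L1-HIT | VC [4]

SEQ = [MISS, L1-HIT, L1-HIT, MISS, MISS, L1-HIT, VC-HIT, L1-HIT, VC-HIT, L1-HIT]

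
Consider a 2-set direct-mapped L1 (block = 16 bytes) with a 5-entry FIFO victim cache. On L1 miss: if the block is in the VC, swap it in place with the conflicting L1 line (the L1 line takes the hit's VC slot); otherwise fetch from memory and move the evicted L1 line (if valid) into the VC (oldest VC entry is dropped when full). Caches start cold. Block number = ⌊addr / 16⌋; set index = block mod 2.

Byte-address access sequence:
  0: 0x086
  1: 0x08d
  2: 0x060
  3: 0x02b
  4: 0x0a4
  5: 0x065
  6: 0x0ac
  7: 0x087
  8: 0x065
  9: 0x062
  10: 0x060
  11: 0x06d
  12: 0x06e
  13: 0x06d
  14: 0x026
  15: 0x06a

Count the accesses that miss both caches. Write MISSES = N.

0: 0x86 (blk 8, set 0) → MISS  vc=[]
1: 0x8d (blk 8, set 0) → L1-HIT  vc=[]
2: 0x60 (blk 6, set 0) → MISS  vc=[8]
3: 0x2b (blk 2, set 0) → MISS  vc=[8, 6]
4: 0xa4 (blk 10, set 0) → MISS  vc=[8, 6, 2]
5: 0x65 (blk 6, set 0) → VC-HIT  vc=[8, 10, 2]
6: 0xac (blk 10, set 0) → VC-HIT  vc=[8, 6, 2]
7: 0x87 (blk 8, set 0) → VC-HIT  vc=[10, 6, 2]
8: 0x65 (blk 6, set 0) → VC-HIT  vc=[10, 8, 2]
9: 0x62 (blk 6, set 0) → L1-HIT  vc=[10, 8, 2]
10: 0x60 (blk 6, set 0) → L1-HIT  vc=[10, 8, 2]
11: 0x6d (blk 6, set 0) → L1-HIT  vc=[10, 8, 2]
12: 0x6e (blk 6, set 0) → L1-HIT  vc=[10, 8, 2]
13: 0x6d (blk 6, set 0) → L1-HIT  vc=[10, 8, 2]
14: 0x26 (blk 2, set 0) → VC-HIT  vc=[10, 8, 6]
15: 0x6a (blk 6, set 0) → VC-HIT  vc=[10, 8, 2]

MISSES = 4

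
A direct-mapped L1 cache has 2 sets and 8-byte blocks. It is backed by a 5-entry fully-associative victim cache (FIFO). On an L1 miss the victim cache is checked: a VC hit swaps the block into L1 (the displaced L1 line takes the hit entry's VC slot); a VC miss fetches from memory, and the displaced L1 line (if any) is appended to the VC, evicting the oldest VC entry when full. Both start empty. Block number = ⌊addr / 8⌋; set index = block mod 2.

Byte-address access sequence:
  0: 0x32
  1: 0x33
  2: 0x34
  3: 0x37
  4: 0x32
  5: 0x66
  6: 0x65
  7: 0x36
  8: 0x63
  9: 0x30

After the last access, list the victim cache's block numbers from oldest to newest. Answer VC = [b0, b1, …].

VC = [12]

0: 0x32 (blk 6, set 0) → MISS  vc=[]
1: 0x33 (blk 6, set 0) → L1-HIT  vc=[]
2: 0x34 (blk 6, set 0) → L1-HIT  vc=[]
3: 0x37 (blk 6, set 0) → L1-HIT  vc=[]
4: 0x32 (blk 6, set 0) → L1-HIT  vc=[]
5: 0x66 (blk 12, set 0) → MISS  vc=[6]
6: 0x65 (blk 12, set 0) → L1-HIT  vc=[6]
7: 0x36 (blk 6, set 0) → VC-HIT  vc=[12]
8: 0x63 (blk 12, set 0) → VC-HIT  vc=[6]
9: 0x30 (blk 6, set 0) → VC-HIT  vc=[12]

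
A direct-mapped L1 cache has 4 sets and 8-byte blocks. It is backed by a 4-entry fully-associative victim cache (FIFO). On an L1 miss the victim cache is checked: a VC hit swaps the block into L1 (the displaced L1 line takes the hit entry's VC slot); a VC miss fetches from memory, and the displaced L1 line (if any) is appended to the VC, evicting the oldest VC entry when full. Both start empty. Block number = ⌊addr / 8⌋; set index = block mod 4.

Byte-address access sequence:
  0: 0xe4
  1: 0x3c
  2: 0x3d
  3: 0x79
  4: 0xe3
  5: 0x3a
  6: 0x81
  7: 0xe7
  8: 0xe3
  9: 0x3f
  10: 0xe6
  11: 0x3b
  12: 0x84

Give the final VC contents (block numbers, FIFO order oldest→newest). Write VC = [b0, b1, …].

  [0] addr=0xe4 blk=28 s=0: MISS | VC []
  [1] addr=0x3c blk=7 s=3: MISS | VC []
  [2] addr=0x3d blk=7 s=3: L1-HIT | VC []
  [3] addr=0x79 blk=15 s=3: MISS | VC [7]
  [4] addr=0xe3 blk=28 s=0: L1-HIT | VC [7]
  [5] addr=0x3a blk=7 s=3: VC-HIT | VC [15]
  [6] addr=0x81 blk=16 s=0: MISS | VC [15, 28]
  [7] addr=0xe7 blk=28 s=0: VC-HIT | VC [15, 16]
  [8] addr=0xe3 blk=28 s=0: L1-HIT | VC [15, 16]
  [9] addr=0x3f blk=7 s=3: L1-HIT | VC [15, 16]
  [10] addr=0xe6 blk=28 s=0: L1-HIT | VC [15, 16]
  [11] addr=0x3b blk=7 s=3: L1-HIT | VC [15, 16]
  [12] addr=0x84 blk=16 s=0: VC-HIT | VC [15, 28]

VC = [15, 28]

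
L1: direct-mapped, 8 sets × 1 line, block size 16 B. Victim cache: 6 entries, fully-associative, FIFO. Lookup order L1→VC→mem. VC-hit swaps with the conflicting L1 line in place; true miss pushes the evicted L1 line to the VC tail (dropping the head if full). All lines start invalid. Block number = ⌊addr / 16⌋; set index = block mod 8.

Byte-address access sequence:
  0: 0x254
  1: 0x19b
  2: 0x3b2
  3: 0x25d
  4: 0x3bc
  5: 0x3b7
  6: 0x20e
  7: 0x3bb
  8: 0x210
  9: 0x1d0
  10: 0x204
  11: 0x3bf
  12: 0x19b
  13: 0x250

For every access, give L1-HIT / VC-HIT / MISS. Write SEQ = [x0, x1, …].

  [0] addr=0x254 blk=37 s=5: MISS | VC []
  [1] addr=0x19b blk=25 s=1: MISS | VC []
  [2] addr=0x3b2 blk=59 s=3: MISS | VC []
  [3] addr=0x25d blk=37 s=5: L1-HIT | VC []
  [4] addr=0x3bc blk=59 s=3: L1-HIT | VC []
  [5] addr=0x3b7 blk=59 s=3: L1-HIT | VC []
  [6] addr=0x20e blk=32 s=0: MISS | VC []
  [7] addr=0x3bb blk=59 s=3: L1-HIT | VC []
  [8] addr=0x210 blk=33 s=1: MISS | VC [25]
  [9] addr=0x1d0 blk=29 s=5: MISS | VC [25, 37]
  [10] addr=0x204 blk=32 s=0: L1-HIT | VC [25, 37]
  [11] addr=0x3bf blk=59 s=3: L1-HIT | VC [25, 37]
  [12] addr=0x19b blk=25 s=1: VC-HIT | VC [33, 37]
  [13] addr=0x250 blk=37 s=5: VC-HIT | VC [33, 29]

SEQ = [MISS, MISS, MISS, L1-HIT, L1-HIT, L1-HIT, MISS, L1-HIT, MISS, MISS, L1-HIT, L1-HIT, VC-HIT, VC-HIT]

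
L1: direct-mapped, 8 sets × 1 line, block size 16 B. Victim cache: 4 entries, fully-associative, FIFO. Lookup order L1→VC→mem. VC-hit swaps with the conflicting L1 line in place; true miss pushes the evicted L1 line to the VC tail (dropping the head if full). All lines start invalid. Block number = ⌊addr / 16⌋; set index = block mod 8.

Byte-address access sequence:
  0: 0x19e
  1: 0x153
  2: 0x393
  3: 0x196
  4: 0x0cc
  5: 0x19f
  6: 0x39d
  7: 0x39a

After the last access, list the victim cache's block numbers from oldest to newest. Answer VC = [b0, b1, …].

  [0] addr=0x19e blk=25 s=1: MISS | VC []
  [1] addr=0x153 blk=21 s=5: MISS | VC []
  [2] addr=0x393 blk=57 s=1: MISS | VC [25]
  [3] addr=0x196 blk=25 s=1: VC-HIT | VC [57]
  [4] addr=0xcc blk=12 s=4: MISS | VC [57]
  [5] addr=0x19f blk=25 s=1: L1-HIT | VC [57]
  [6] addr=0x39d blk=57 s=1: VC-HIT | VC [25]
  [7] addr=0x39a blk=57 s=1: L1-HIT | VC [25]

VC = [25]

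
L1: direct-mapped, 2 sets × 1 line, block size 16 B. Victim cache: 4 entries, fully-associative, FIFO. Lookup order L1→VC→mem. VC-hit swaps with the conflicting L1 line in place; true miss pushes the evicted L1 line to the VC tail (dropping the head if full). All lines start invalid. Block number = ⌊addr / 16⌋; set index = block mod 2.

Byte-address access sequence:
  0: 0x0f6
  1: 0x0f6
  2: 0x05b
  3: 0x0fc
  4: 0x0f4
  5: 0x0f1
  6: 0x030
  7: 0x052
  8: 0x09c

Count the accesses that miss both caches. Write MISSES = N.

MISSES = 4

0: 0xf6 (blk 15, set 1) → MISS  vc=[]
1: 0xf6 (blk 15, set 1) → L1-HIT  vc=[]
2: 0x5b (blk 5, set 1) → MISS  vc=[15]
3: 0xfc (blk 15, set 1) → VC-HIT  vc=[5]
4: 0xf4 (blk 15, set 1) → L1-HIT  vc=[5]
5: 0xf1 (blk 15, set 1) → L1-HIT  vc=[5]
6: 0x30 (blk 3, set 1) → MISS  vc=[5, 15]
7: 0x52 (blk 5, set 1) → VC-HIT  vc=[3, 15]
8: 0x9c (blk 9, set 1) → MISS  vc=[3, 15, 5]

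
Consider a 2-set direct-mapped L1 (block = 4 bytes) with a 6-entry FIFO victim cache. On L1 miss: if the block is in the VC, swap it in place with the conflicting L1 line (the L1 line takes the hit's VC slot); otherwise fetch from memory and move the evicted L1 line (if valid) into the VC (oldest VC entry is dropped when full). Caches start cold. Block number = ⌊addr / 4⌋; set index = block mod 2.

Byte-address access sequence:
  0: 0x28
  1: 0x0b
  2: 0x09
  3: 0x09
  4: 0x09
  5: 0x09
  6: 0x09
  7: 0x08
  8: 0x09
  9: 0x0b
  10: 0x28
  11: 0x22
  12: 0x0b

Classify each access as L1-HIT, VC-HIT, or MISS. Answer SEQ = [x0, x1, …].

  [0] addr=0x28 blk=10 s=0: MISS | VC []
  [1] addr=0xb blk=2 s=0: MISS | VC [10]
  [2] addr=0x9 blk=2 s=0: L1-HIT | VC [10]
  [3] addr=0x9 blk=2 s=0: L1-HIT | VC [10]
  [4] addr=0x9 blk=2 s=0: L1-HIT | VC [10]
  [5] addr=0x9 blk=2 s=0: L1-HIT | VC [10]
  [6] addr=0x9 blk=2 s=0: L1-HIT | VC [10]
  [7] addr=0x8 blk=2 s=0: L1-HIT | VC [10]
  [8] addr=0x9 blk=2 s=0: L1-HIT | VC [10]
  [9] addr=0xb blk=2 s=0: L1-HIT | VC [10]
  [10] addr=0x28 blk=10 s=0: VC-HIT | VC [2]
  [11] addr=0x22 blk=8 s=0: MISS | VC [2, 10]
  [12] addr=0xb blk=2 s=0: VC-HIT | VC [8, 10]

SEQ = [MISS, MISS, L1-HIT, L1-HIT, L1-HIT, L1-HIT, L1-HIT, L1-HIT, L1-HIT, L1-HIT, VC-HIT, MISS, VC-HIT]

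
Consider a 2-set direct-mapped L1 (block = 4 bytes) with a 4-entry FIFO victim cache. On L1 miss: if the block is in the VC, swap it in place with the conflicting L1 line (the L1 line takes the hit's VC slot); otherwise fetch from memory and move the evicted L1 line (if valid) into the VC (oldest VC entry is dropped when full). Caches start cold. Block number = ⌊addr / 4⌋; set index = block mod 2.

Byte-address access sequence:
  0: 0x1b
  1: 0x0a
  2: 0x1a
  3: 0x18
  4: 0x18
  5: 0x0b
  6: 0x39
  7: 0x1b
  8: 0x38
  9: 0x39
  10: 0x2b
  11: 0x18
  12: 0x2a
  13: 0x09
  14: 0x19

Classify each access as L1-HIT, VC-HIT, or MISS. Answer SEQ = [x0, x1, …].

SEQ = [MISS, MISS, VC-HIT, L1-HIT, L1-HIT, VC-HIT, MISS, VC-HIT, VC-HIT, L1-HIT, MISS, VC-HIT, VC-HIT, VC-HIT, VC-HIT]

#0 0x1b→b6/s0 MISS; vc=[]
#1 0xa→b2/s0 MISS; vc=[6]
#2 0x1a→b6/s0 VC-HIT; vc=[2]
#3 0x18→b6/s0 L1-HIT; vc=[2]
#4 0x18→b6/s0 L1-HIT; vc=[2]
#5 0xb→b2/s0 VC-HIT; vc=[6]
#6 0x39→b14/s0 MISS; vc=[6,2]
#7 0x1b→b6/s0 VC-HIT; vc=[14,2]
#8 0x38→b14/s0 VC-HIT; vc=[6,2]
#9 0x39→b14/s0 L1-HIT; vc=[6,2]
#10 0x2b→b10/s0 MISS; vc=[6,2,14]
#11 0x18→b6/s0 VC-HIT; vc=[10,2,14]
#12 0x2a→b10/s0 VC-HIT; vc=[6,2,14]
#13 0x9→b2/s0 VC-HIT; vc=[6,10,14]
#14 0x19→b6/s0 VC-HIT; vc=[2,10,14]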